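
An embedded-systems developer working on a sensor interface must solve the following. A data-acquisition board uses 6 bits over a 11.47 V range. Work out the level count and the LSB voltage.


Step 1 — number of quantization levels:
L = 2^N = 2^6 = 64

Step 2 — LSB step size:
delta = Vfs / L
      = 11.47 / 64
      = 0.17921875 V

Levels = 64; step size = 0.17921875 V


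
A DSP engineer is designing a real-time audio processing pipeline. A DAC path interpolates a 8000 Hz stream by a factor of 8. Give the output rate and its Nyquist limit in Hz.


Step 1 — output sample rate after interpolation by L:
fs_out = L * fs_in = 8 * 8000 = 64000 Hz

Step 2 — Nyquist frequency of the output stream:
f_Nyq = fs_out / 2 = 64000 / 2 = 32000.0 Hz

fs_out = 64000 Hz; f_Nyquist = 32000.0 Hz


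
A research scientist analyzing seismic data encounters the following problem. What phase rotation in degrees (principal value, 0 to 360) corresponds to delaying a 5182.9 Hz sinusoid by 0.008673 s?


Phase shift from frequency and time delay:
phi = 360 * f * t_delay
    = 360 * 5182.9 * 0.008673
    = 16182.47 degrees
    mod 360 = 342.47 degrees

342.47 degrees


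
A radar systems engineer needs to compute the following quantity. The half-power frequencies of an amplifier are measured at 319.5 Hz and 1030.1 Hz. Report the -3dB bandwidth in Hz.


Bandwidth is the difference of -3dB frequencies:
BW = f_high - f_low
   = 1030.1 - 319.5
   = 710.6 Hz

710.6 Hz


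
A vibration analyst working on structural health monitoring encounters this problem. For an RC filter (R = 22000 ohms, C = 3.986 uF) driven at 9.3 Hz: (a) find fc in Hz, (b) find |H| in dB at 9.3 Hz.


Step 1 — cutoff frequency:
fc = 1 / (2*pi*R*C)
C = 3.986 uF = 3.986e-06 F
fc = 1 / (2*pi*22000*3.986e-06)
   = 1.81493 Hz

Step 2 — magnitude at f = 9.3 Hz:
|H(f)| = 1 / sqrt(1 + (f/fc)^2)
f/fc = 9.3 / 1.81493 = 5.124165
|H| = 1 / sqrt(1 + 26.257067) = 0.1915404
|H|_dB = 20*log10(0.1915404) = -14.35 dB

fc = 1.81493 Hz; |H(9.3 Hz)| = -14.35 dB


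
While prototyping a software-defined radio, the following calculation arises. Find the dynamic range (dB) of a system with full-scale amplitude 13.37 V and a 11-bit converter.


Dynamic range from full-scale to LSB:
V_min = V_max / 2^bits = 13.37 / 2^11
DR = 20 * log10(V_max / V_min)
   = 20 * log10(2^11)
   = 20 * 11 * log10(2)
   = 66.23 dB

66.23 dB


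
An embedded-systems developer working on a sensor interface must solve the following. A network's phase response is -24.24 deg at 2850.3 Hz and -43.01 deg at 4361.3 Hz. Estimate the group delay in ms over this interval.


Group delay from phase difference:
tau = -d(phi)/d(omega)
d(phi) = -18.77 deg = -0.327598 rad
d(omega) = 2*pi*(4361.3 - 2850.3) = 9493.893 rad/s
tau = -(-0.327598) / 9493.893
    = 0.0345 ms

0.0345 ms


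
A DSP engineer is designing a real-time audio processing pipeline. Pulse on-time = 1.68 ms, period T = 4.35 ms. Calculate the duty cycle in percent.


Duty cycle as a percentage:
DC = (t_on / T) * 100
   = (1.68 / 4.35) * 100
   = 0.386207 * 100
   = 38.62 %

38.62 %


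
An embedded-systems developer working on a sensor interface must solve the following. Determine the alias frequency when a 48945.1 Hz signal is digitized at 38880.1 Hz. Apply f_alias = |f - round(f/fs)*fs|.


Compute the nearest integer multiple of fs to the signal:
n = round(48945.1 / 38880.1) = 1
f_alias = |48945.1 - 1 * 38880.1|
        = |48945.1 - 38880.1|
        = 10065.0 Hz

10065.0


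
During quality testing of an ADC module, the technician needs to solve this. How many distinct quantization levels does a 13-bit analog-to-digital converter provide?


Number of quantization levels = 2^N
= 2^13
= 8192

8192


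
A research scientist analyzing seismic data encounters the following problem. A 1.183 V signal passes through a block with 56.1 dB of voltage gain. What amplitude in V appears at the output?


Output voltage from dB gain:
V_out = V_in * 10^(gain_dB / 20)
      = 1.183 * 10^(56.1 / 20)
      = 1.183 * 638.263486
      = 755.0657 V

755.0657 V


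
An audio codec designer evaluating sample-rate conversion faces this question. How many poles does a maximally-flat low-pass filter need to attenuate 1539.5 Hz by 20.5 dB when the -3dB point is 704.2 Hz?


Butterworth filter order formula:
n = log10(10^(A/10) - 1) / (2 * log10(f_stop/f_pass))
10^(20.5/10) - 1 = 111.2018
f_stop/f_pass = 1539.5 / 704.2 = 2.1862
n = 3.0118 -> ceil = 4

4


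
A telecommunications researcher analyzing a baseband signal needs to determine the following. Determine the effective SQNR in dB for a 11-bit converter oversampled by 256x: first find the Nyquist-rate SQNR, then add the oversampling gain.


Step 1 — baseline SQNR at Nyquist:
SQNR_base = 6.02*N + 1.76
          = 6.02*11 + 1.76
          = 67.98 dB

Step 2 — oversampling processing gain:
G = 10*log10(OSR) = 10*log10(256) = 24.08 dB

Step 3 — total:
SQNR_total = 67.98 + 24.08 = 92.06 dB

Base SQNR = 67.98 dB; oversampled SQNR = 92.06 dB


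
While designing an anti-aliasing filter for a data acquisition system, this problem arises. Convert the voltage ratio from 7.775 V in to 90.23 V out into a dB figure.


Voltage gain in dB:
G = 20 * log10(Vout / Vin)
  = 20 * log10(90.23 / 7.775)
  = 20 * log10(11.605145)
  = 20 * 1.064651
  = 21.29 dB

21.29 dB


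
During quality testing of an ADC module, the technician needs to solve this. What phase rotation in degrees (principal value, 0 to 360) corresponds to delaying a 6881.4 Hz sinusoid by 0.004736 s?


Phase shift from frequency and time delay:
phi = 360 * f * t_delay
    = 360 * 6881.4 * 0.004736
    = 11732.51 degrees
    mod 360 = 212.51 degrees

212.51 degrees


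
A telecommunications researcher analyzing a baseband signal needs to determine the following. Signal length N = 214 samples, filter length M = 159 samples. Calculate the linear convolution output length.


Linear convolution output length:
L = N + M - 1
  = 214 + 159 - 1
  = 372 samples

372


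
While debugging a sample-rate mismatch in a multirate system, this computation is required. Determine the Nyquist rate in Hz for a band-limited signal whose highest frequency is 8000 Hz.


The Nyquist rate is twice the maximum frequency component.
fs_min = 2 * fmax
      = 2 * 8000
      = 16000 Hz

16000


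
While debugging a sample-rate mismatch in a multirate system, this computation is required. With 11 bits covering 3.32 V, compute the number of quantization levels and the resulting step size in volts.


Step 1 — number of quantization levels:
L = 2^N = 2^11 = 2048

Step 2 — LSB step size:
delta = Vfs / L
      = 3.32 / 2048
      = 0.00162109 V

Levels = 2048; step size = 0.00162109 V


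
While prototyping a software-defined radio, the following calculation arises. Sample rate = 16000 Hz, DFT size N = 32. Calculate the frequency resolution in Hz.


DFT frequency resolution:
df = fs / N
   = 16000 / 32
   = 500.0 Hz

500.0 Hz


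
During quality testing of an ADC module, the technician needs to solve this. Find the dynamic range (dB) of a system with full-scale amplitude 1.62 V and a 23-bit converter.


Dynamic range from full-scale to LSB:
V_min = V_max / 2^bits = 1.62 / 2^23
DR = 20 * log10(V_max / V_min)
   = 20 * log10(2^23)
   = 20 * 23 * log10(2)
   = 138.47 dB

138.47 dB


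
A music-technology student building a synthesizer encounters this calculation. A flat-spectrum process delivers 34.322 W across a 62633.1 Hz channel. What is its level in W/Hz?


Power spectral density:
PSD = P / BW
    = 34.322 / 62633.1
    = 0.00054799 W/Hz

0.00054799 W/Hz


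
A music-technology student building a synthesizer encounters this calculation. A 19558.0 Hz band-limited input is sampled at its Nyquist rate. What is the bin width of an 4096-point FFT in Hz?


Step 1 — Nyquist sampling rate:
fs = 2 * fmax = 2 * 19558.0 = 39116.0 Hz

Step 2 — DFT bin spacing:
df = fs / N = 39116.0 / 4096 = 9.5498 Hz

9.5498 Hz


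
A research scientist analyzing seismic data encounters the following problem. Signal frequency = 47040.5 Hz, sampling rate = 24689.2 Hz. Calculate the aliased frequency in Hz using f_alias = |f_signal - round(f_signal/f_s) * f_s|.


Compute the nearest integer multiple of fs to the signal:
n = round(47040.5 / 24689.2) = 2
f_alias = |47040.5 - 2 * 24689.2|
        = |47040.5 - 49378.4|
        = 2337.9 Hz

2337.9


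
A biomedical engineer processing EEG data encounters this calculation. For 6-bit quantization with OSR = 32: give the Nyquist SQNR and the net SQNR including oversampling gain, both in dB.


Step 1 — baseline SQNR at Nyquist:
SQNR_base = 6.02*N + 1.76
          = 6.02*6 + 1.76
          = 37.88 dB

Step 2 — oversampling processing gain:
G = 10*log10(OSR) = 10*log10(32) = 15.05 dB

Step 3 — total:
SQNR_total = 37.88 + 15.05 = 52.93 dB

Base SQNR = 37.88 dB; oversampled SQNR = 52.93 dB


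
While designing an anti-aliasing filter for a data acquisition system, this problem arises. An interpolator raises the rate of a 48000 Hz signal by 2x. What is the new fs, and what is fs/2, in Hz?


Step 1 — output sample rate after interpolation by L:
fs_out = L * fs_in = 2 * 48000 = 96000 Hz

Step 2 — Nyquist frequency of the output stream:
f_Nyq = fs_out / 2 = 96000 / 2 = 48000.0 Hz

fs_out = 96000 Hz; f_Nyquist = 48000.0 Hz


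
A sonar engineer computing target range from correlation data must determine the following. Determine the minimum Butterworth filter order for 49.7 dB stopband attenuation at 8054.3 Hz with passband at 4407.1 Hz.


Butterworth filter order formula:
n = log10(10^(A/10) - 1) / (2 * log10(f_stop/f_pass))
10^(49.7/10) - 1 = 93324.4301
f_stop/f_pass = 8054.3 / 4407.1 = 1.8276
n = 9.4893 -> ceil = 10

10


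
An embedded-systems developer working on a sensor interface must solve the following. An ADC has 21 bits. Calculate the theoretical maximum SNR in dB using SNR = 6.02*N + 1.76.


Theoretical SNR for a full-scale sinusoid:
SNR = 6.02 * N + 1.76
    = 6.02 * 21 + 1.76
    = 126.42 + 1.76
    = 128.18 dB

128.18 dB


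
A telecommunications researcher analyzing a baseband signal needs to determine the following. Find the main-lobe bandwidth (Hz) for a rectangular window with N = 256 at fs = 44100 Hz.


Main lobe width for a rectangular window:
Width = 2 * fs / N
      = 2 * 44100 / 256
      = 88200 / 256
      = 344.531 Hz

344.531 Hz


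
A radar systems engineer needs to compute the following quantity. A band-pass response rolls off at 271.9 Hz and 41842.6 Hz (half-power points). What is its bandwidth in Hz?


Bandwidth is the difference of -3dB frequencies:
BW = f_high - f_low
   = 41842.6 - 271.9
   = 41570.7 Hz

41570.7 Hz


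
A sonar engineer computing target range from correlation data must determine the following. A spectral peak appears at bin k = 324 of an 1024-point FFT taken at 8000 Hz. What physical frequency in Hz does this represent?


Frequency of DFT bin k:
f_k = k * fs / N
    = 324 * 8000 / 1024
    = 2592000 / 1024
    = 2531.25 Hz

2531.25 Hz


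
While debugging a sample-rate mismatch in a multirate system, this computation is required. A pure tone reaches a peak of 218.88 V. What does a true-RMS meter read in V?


RMS voltage for a sinusoidal waveform:
V_rms = V_peak / sqrt(2)
      = 218.88 / 1.414214
      = 154.772 V

154.772 V


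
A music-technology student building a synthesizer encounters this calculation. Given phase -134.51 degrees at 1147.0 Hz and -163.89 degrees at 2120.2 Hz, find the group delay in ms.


Group delay from phase difference:
tau = -d(phi)/d(omega)
d(phi) = -29.38 deg = -0.512778 rad
d(omega) = 2*pi*(2120.2 - 1147.0) = 6114.7959 rad/s
tau = -(-0.512778) / 6114.7959
    = 0.0839 ms

0.0839 ms


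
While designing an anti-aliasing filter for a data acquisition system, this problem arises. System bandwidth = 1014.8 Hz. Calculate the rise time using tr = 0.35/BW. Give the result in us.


Rise time from bandwidth relationship:
tr = 0.35 / BW
   = 0.35 / 1014.8
   = 0.0003448955459 s
   = 344.8955 us

344.8955 us


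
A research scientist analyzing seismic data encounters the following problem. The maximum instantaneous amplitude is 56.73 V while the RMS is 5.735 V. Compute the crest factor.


Crest factor is the ratio of peak to RMS:
CF = V_peak / V_rms
   = 56.73 / 5.735
   = 9.8919

9.8919


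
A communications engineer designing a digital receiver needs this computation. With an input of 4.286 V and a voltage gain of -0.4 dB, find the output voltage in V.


Output voltage from dB gain:
V_out = V_in * 10^(gain_dB / 20)
      = 4.286 * 10^(-0.4 / 20)
      = 4.286 * 0.954993
      = 4.0931 V

4.0931 V


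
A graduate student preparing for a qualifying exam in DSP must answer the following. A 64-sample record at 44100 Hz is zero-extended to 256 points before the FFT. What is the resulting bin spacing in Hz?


Frequency resolution after zero-padding:
N_padded = 64 * 4 = 256
df = fs / N_padded
   = 44100 / 256
   = 172.2656 Hz

172.2656 Hz


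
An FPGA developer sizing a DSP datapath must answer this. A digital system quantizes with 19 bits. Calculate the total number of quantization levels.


Number of quantization levels = 2^N
= 2^19
= 524288

524288


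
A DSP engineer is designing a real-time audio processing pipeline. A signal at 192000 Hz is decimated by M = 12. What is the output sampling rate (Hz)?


Decimation reduces the sample rate:
fs_out = fs_in / M
       = 192000 / 12
       = 16000.0 Hz

16000.0 Hz


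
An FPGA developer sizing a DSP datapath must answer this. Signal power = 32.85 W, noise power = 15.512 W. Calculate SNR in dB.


SNR in decibels:
SNR = 10 * log10(Ps / Pn)
    = 10 * log10(32.85 / 15.512)
    = 10 * log10(2.1177)
    = 10 * 0.3259
    = 3.26 dB

3.26 dB


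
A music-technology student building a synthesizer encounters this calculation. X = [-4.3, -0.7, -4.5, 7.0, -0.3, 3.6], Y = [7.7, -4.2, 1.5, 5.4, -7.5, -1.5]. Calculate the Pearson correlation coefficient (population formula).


Pearson correlation coefficient (population):
r = cov(X,Y) / (std(X) * std(Y))
Mean X = 0.1333, Mean Y = 0.2333
Cov(X,Y) = -0.409444
Std(X) = 4.106364, Std(Y) = 5.268038
r = -0.0189

-0.0189


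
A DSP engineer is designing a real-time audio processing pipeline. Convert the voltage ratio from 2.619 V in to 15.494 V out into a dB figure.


Voltage gain in dB:
G = 20 * log10(Vout / Vin)
  = 20 * log10(15.494 / 2.619)
  = 20 * log10(5.915998)
  = 20 * 0.772028
  = 15.44 dB

15.44 dB


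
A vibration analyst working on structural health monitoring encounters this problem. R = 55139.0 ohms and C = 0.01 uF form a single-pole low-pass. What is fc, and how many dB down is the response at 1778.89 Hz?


Step 1 — cutoff frequency:
fc = 1 / (2*pi*R*C)
C = 0.01 uF = 1e-08 F
fc = 1 / (2*pi*55139.0*1e-08)
   = 288.643 Hz

Step 2 — magnitude at f = 1778.89 Hz:
|H(f)| = 1 / sqrt(1 + (f/fc)^2)
f/fc = 1778.89 / 288.643 = 6.162942
|H| = 1 / sqrt(1 + 37.981854) = 0.1601654
|H|_dB = 20*log10(0.1601654) = -15.91 dB

fc = 288.643 Hz; |H(1778.89 Hz)| = -15.91 dB


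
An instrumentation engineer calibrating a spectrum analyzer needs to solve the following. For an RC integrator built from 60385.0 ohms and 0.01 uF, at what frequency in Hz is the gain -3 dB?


Cutoff frequency of a first-order RC filter:
fc = 1 / (2 * pi * R * C)
C = 0.01 uF = 1e-08 F
fc = 1 / (2 * pi * 60385.0 * 1e-08)
   = 1 / 0.0037941014477404
   = 263.567017 Hz

263.567017 Hz


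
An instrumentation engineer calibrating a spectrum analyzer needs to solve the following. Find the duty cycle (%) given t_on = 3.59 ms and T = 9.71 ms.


Duty cycle as a percentage:
DC = (t_on / T) * 100
   = (3.59 / 9.71) * 100
   = 0.369722 * 100
   = 36.97 %

36.97 %


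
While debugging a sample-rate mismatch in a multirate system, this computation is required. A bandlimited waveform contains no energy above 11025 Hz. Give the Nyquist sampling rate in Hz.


The Nyquist rate is twice the maximum frequency component.
fs_min = 2 * fmax
      = 2 * 11025
      = 22050 Hz

22050


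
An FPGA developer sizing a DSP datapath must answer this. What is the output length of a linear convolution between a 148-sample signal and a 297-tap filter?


Linear convolution output length:
L = N + M - 1
  = 148 + 297 - 1
  = 444 samples

444


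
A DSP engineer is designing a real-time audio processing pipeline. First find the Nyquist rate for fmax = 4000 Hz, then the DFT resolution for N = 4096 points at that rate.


Step 1 — Nyquist sampling rate:
fs = 2 * fmax = 2 * 4000 = 8000 Hz

Step 2 — DFT bin spacing:
df = fs / N = 8000 / 4096 = 1.9531 Hz

1.9531 Hz


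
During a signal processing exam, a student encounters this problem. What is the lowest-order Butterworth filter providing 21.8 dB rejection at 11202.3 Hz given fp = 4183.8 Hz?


Butterworth filter order formula:
n = log10(10^(A/10) - 1) / (2 * log10(f_stop/f_pass))
10^(21.8/10) - 1 = 150.3561
f_stop/f_pass = 11202.3 / 4183.8 = 2.6775
n = 2.5449 -> ceil = 3

3


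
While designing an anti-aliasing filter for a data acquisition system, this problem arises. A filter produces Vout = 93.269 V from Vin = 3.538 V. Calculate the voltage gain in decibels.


Voltage gain in dB:
G = 20 * log10(Vout / Vin)
  = 20 * log10(93.269 / 3.538)
  = 20 * log10(26.362069)
  = 20 * 1.420979
  = 28.42 dB

28.42 dB


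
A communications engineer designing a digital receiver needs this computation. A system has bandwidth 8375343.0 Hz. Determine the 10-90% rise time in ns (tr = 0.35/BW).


Rise time from bandwidth relationship:
tr = 0.35 / BW
   = 0.35 / 8375343.0
   = 4.178933328e-08 s
   = 41.7893 ns

41.7893 ns


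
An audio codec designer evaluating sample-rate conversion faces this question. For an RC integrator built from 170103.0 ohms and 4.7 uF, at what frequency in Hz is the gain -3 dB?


Cutoff frequency of a first-order RC filter:
fc = 1 / (2 * pi * R * C)
C = 4.7 uF = 4.7e-06 F
fc = 1 / (2 * pi * 170103.0 * 4.7e-06)
   = 1 / 5.0233067504437
   = 0.199072 Hz

0.199072 Hz


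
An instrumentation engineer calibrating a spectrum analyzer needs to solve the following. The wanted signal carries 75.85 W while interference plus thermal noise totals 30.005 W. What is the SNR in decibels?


SNR in decibels:
SNR = 10 * log10(Ps / Pn)
    = 10 * log10(75.85 / 30.005)
    = 10 * log10(2.5279)
    = 10 * 0.4028
    = 4.03 dB

4.03 dB


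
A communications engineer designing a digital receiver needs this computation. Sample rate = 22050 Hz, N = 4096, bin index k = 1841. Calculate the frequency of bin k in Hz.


Frequency of DFT bin k:
f_k = k * fs / N
    = 1841 * 22050 / 4096
    = 40594050 / 4096
    = 9910.657 Hz

9910.657 Hz


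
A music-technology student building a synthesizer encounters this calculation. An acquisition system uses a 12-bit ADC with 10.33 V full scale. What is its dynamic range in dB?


Dynamic range from full-scale to LSB:
V_min = V_max / 2^bits = 10.33 / 2^12
DR = 20 * log10(V_max / V_min)
   = 20 * log10(2^12)
   = 20 * 12 * log10(2)
   = 72.25 dB

72.25 dB


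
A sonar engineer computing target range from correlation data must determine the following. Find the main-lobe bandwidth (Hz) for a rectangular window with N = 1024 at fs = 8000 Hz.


Main lobe width for a rectangular window:
Width = 2 * fs / N
      = 2 * 8000 / 1024
      = 16000 / 1024
      = 15.625 Hz

15.625 Hz


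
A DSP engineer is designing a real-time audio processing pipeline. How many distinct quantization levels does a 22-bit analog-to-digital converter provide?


Number of quantization levels = 2^N
= 2^22
= 4194304

4194304


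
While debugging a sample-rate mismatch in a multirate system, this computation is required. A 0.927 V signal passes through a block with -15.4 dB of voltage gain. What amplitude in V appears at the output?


Output voltage from dB gain:
V_out = V_in * 10^(gain_dB / 20)
      = 0.927 * 10^(-15.4 / 20)
      = 0.927 * 0.169824
      = 0.1574 V

0.1574 V


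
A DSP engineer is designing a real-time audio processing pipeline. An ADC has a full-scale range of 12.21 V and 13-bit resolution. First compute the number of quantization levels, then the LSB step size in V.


Step 1 — number of quantization levels:
L = 2^N = 2^13 = 8192

Step 2 — LSB step size:
delta = Vfs / L
      = 12.21 / 8192
      = 0.00149048 V

Levels = 8192; step size = 0.00149048 V


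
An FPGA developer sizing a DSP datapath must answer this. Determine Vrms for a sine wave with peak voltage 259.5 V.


RMS voltage for a sinusoidal waveform:
V_rms = V_peak / sqrt(2)
      = 259.5 / 1.414214
      = 183.494 V

183.494 V


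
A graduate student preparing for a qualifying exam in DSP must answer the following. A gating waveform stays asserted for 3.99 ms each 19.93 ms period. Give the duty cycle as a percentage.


Duty cycle as a percentage:
DC = (t_on / T) * 100
   = (3.99 / 19.93) * 100
   = 0.200201 * 100
   = 20.02 %

20.02 %


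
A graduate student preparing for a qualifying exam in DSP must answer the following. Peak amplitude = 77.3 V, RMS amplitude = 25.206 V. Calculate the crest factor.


Crest factor is the ratio of peak to RMS:
CF = V_peak / V_rms
   = 77.3 / 25.206
   = 3.0667

3.0667


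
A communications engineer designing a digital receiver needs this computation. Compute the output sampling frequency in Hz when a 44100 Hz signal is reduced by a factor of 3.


Decimation reduces the sample rate:
fs_out = fs_in / M
       = 44100 / 3
       = 14700.0 Hz

14700.0 Hz


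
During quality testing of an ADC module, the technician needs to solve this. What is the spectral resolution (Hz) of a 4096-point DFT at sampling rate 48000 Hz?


DFT frequency resolution:
df = fs / N
   = 48000 / 4096
   = 11.7188 Hz

11.7188 Hz


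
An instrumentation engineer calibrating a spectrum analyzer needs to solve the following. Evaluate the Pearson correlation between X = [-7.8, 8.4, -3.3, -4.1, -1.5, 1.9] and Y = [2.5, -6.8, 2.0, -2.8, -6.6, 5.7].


Pearson correlation coefficient (population):
r = cov(X,Y) / (std(X) * std(Y))
Mean X = -1.0667, Mean Y = -1.0
Cov(X,Y) = -9.568333
Std(X) = 5.133766, Std(Y) = 4.732512
r = -0.3938

-0.3938


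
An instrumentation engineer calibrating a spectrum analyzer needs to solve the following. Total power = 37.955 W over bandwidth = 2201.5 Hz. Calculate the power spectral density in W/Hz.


Power spectral density:
PSD = P / BW
    = 37.955 / 2201.5
    = 0.01724052 W/Hz

0.01724052 W/Hz


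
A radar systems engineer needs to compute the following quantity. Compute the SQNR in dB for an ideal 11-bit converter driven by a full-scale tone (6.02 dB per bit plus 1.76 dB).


Theoretical SNR for a full-scale sinusoid:
SNR = 6.02 * N + 1.76
    = 6.02 * 11 + 1.76
    = 66.22 + 1.76
    = 67.98 dB

67.98 dB


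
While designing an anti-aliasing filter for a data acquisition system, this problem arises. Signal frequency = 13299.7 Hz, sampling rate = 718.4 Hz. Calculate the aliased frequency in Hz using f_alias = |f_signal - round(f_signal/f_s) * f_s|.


Compute the nearest integer multiple of fs to the signal:
n = round(13299.7 / 718.4) = 19
f_alias = |13299.7 - 19 * 718.4|
        = |13299.7 - 13649.6|
        = 349.9 Hz

349.9


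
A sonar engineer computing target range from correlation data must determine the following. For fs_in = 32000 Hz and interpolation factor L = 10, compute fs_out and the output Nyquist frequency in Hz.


Step 1 — output sample rate after interpolation by L:
fs_out = L * fs_in = 10 * 32000 = 320000 Hz

Step 2 — Nyquist frequency of the output stream:
f_Nyq = fs_out / 2 = 320000 / 2 = 160000.0 Hz

fs_out = 320000 Hz; f_Nyquist = 160000.0 Hz


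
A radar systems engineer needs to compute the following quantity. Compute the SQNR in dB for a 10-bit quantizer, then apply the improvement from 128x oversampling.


Step 1 — baseline SQNR at Nyquist:
SQNR_base = 6.02*N + 1.76
          = 6.02*10 + 1.76
          = 61.96 dB

Step 2 — oversampling processing gain:
G = 10*log10(OSR) = 10*log10(128) = 21.07 dB

Step 3 — total:
SQNR_total = 61.96 + 21.07 = 83.03 dB

Base SQNR = 61.96 dB; oversampled SQNR = 83.03 dB


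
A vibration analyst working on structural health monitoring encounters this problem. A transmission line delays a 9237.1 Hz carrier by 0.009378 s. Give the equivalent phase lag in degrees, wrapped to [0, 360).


Phase shift from frequency and time delay:
phi = 360 * f * t_delay
    = 360 * 9237.1 * 0.009378
    = 31185.19 degrees
    mod 360 = 225.19 degrees

225.19 degrees


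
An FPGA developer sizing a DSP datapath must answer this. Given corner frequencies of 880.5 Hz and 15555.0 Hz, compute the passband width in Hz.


Bandwidth is the difference of -3dB frequencies:
BW = f_high - f_low
   = 15555.0 - 880.5
   = 14674.5 Hz

14674.5 Hz


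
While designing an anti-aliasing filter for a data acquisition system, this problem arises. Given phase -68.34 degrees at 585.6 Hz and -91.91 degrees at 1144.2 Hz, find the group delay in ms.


Group delay from phase difference:
tau = -d(phi)/d(omega)
d(phi) = -23.57 deg = -0.411374 rad
d(omega) = 2*pi*(1144.2 - 585.6) = 3509.7873 rad/s
tau = -(-0.411374) / 3509.7873
    = 0.1172 ms

0.1172 ms


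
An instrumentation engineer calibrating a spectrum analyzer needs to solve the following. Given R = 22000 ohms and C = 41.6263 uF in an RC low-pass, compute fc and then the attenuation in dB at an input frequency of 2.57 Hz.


Step 1 — cutoff frequency:
fc = 1 / (2*pi*R*C)
C = 41.6263 uF = 4.16263e-05 F
fc = 1 / (2*pi*22000*4.16263e-05)
   = 0.173792 Hz

Step 2 — magnitude at f = 2.57 Hz:
|H(f)| = 1 / sqrt(1 + (f/fc)^2)
f/fc = 2.57 / 0.173792 = 14.787792
|H| = 1 / sqrt(1 + 218.678792) = 0.0674693
|H|_dB = 20*log10(0.0674693) = -23.42 dB

fc = 0.173792 Hz; |H(2.57 Hz)| = -23.42 dB


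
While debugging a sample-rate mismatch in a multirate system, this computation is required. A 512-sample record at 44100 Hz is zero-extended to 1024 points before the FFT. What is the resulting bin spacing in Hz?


Frequency resolution after zero-padding:
N_padded = 512 * 2 = 1024
df = fs / N_padded
   = 44100 / 1024
   = 43.0664 Hz

43.0664 Hz


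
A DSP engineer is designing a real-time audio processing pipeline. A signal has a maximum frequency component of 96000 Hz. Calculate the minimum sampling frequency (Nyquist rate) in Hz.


The Nyquist rate is twice the maximum frequency component.
fs_min = 2 * fmax
      = 2 * 96000
      = 192000 Hz

192000


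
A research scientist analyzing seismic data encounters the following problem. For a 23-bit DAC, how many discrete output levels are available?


Number of quantization levels = 2^N
= 2^23
= 8388608

8388608


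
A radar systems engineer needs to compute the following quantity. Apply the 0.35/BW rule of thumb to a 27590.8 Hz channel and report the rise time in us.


Rise time from bandwidth relationship:
tr = 0.35 / BW
   = 0.35 / 27590.8
   = 1.268538788e-05 s
   = 12.6854 us

12.6854 us


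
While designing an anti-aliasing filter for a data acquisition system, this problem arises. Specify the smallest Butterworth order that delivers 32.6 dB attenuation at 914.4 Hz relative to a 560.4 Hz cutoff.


Butterworth filter order formula:
n = log10(10^(A/10) - 1) / (2 * log10(f_stop/f_pass))
10^(32.6/10) - 1 = 1818.7009
f_stop/f_pass = 914.4 / 560.4 = 1.6317
n = 7.665 -> ceil = 8

8


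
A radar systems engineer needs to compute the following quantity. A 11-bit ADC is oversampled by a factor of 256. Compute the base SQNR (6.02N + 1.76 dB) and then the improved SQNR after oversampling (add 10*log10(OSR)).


Step 1 — baseline SQNR at Nyquist:
SQNR_base = 6.02*N + 1.76
          = 6.02*11 + 1.76
          = 67.98 dB

Step 2 — oversampling processing gain:
G = 10*log10(OSR) = 10*log10(256) = 24.08 dB

Step 3 — total:
SQNR_total = 67.98 + 24.08 = 92.06 dB

Base SQNR = 67.98 dB; oversampled SQNR = 92.06 dB


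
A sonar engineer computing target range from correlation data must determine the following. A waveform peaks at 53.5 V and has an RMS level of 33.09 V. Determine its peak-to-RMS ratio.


Crest factor is the ratio of peak to RMS:
CF = V_peak / V_rms
   = 53.5 / 33.09
   = 1.6168

1.6168


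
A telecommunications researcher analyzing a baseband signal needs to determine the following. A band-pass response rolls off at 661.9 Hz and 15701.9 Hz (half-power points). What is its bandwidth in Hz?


Bandwidth is the difference of -3dB frequencies:
BW = f_high - f_low
   = 15701.9 - 661.9
   = 15040.0 Hz

15040.0 Hz


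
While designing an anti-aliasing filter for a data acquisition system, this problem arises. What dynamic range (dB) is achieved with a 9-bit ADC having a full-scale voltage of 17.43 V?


Dynamic range from full-scale to LSB:
V_min = V_max / 2^bits = 17.43 / 2^9
DR = 20 * log10(V_max / V_min)
   = 20 * log10(2^9)
   = 20 * 9 * log10(2)
   = 54.19 dB

54.19 dB


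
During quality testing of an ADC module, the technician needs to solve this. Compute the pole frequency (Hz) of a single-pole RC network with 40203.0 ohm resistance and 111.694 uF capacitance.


Cutoff frequency of a first-order RC filter:
fc = 1 / (2 * pi * R * C)
C = 111.694 uF = 0.000111694 F
fc = 1 / (2 * pi * 40203.0 * 0.000111694)
   = 1 / 28.214228190244
   = 0.035443 Hz

0.035443 Hz


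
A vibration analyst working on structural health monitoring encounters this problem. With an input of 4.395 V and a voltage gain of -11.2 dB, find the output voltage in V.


Output voltage from dB gain:
V_out = V_in * 10^(gain_dB / 20)
      = 4.395 * 10^(-11.2 / 20)
      = 4.395 * 0.275423
      = 1.2105 V

1.2105 V


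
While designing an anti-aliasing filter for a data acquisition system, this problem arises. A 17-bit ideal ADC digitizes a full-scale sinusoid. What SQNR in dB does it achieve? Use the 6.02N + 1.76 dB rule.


Theoretical SNR for a full-scale sinusoid:
SNR = 6.02 * N + 1.76
    = 6.02 * 17 + 1.76
    = 102.34 + 1.76
    = 104.1 dB

104.1 dB


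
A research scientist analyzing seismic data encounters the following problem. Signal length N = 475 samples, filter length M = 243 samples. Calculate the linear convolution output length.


Linear convolution output length:
L = N + M - 1
  = 475 + 243 - 1
  = 717 samples

717


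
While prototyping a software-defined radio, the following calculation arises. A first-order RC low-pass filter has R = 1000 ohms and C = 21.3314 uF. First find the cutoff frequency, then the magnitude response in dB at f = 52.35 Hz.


Step 1 — cutoff frequency:
fc = 1 / (2*pi*R*C)
C = 21.3314 uF = 2.13314e-05 F
fc = 1 / (2*pi*1000*2.13314e-05)
   = 7.46106 Hz

Step 2 — magnitude at f = 52.35 Hz:
|H(f)| = 1 / sqrt(1 + (f/fc)^2)
f/fc = 52.35 / 7.46106 = 7.016429
|H| = 1 / sqrt(1 + 49.230276) = 0.1410968
|H|_dB = 20*log10(0.1410968) = -17.01 dB

fc = 7.46106 Hz; |H(52.35 Hz)| = -17.01 dB


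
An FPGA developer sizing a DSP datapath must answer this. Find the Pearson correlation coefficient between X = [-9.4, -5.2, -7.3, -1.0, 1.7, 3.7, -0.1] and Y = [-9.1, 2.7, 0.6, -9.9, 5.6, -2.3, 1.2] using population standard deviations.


Pearson correlation coefficient (population):
r = cov(X,Y) / (std(X) * std(Y))
Mean X = -2.5143, Mean Y = -1.6
Cov(X,Y) = 7.107143
Std(X) = 4.50442, Std(Y) = 5.459461
r = 0.289

0.289


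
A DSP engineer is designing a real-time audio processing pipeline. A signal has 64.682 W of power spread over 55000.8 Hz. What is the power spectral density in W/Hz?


Power spectral density:
PSD = P / BW
    = 64.682 / 55000.8
    = 0.00117602 W/Hz

0.00117602 W/Hz


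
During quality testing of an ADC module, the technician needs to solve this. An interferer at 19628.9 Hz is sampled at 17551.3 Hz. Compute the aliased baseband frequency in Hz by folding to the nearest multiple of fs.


Compute the nearest integer multiple of fs to the signal:
n = round(19628.9 / 17551.3) = 1
f_alias = |19628.9 - 1 * 17551.3|
        = |19628.9 - 17551.3|
        = 2077.6 Hz

2077.6


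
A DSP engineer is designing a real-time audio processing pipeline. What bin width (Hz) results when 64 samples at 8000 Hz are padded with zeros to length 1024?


Frequency resolution after zero-padding:
N_padded = 64 * 16 = 1024
df = fs / N_padded
   = 8000 / 1024
   = 7.8125 Hz

7.8125 Hz


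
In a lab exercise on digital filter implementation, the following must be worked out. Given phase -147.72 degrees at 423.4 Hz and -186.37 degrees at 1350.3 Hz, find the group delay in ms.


Group delay from phase difference:
tau = -d(phi)/d(omega)
d(phi) = -38.65 deg = -0.67457 rad
d(omega) = 2*pi*(1350.3 - 423.4) = 5823.8845 rad/s
tau = -(-0.67457) / 5823.8845
    = 0.1158 ms

0.1158 ms


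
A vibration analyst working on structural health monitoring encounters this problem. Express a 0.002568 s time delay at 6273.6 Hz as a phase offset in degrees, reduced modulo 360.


Phase shift from frequency and time delay:
phi = 360 * f * t_delay
    = 360 * 6273.6 * 0.002568
    = 5799.82 degrees
    mod 360 = 39.82 degrees

39.82 degrees


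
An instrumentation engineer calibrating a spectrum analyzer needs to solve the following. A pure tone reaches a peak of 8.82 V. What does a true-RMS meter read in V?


RMS voltage for a sinusoidal waveform:
V_rms = V_peak / sqrt(2)
      = 8.82 / 1.414214
      = 6.237 V

6.237 V


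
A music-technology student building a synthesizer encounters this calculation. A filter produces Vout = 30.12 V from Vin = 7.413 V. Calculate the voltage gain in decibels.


Voltage gain in dB:
G = 20 * log10(Vout / Vin)
  = 20 * log10(30.12 / 7.413)
  = 20 * log10(4.063132)
  = 20 * 0.608861
  = 12.18 dB

12.18 dB


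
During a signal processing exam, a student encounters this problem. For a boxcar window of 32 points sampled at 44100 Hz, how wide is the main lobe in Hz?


Main lobe width for a rectangular window:
Width = 2 * fs / N
      = 2 * 44100 / 32
      = 88200 / 32
      = 2756.25 Hz

2756.25 Hz


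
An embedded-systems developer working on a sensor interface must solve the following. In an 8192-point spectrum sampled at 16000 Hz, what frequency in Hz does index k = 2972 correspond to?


Frequency of DFT bin k:
f_k = k * fs / N
    = 2972 * 16000 / 8192
    = 47552000 / 8192
    = 5804.688 Hz

5804.688 Hz


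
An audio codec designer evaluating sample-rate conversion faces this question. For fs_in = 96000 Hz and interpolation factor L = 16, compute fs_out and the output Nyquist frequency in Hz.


Step 1 — output sample rate after interpolation by L:
fs_out = L * fs_in = 16 * 96000 = 1536000 Hz

Step 2 — Nyquist frequency of the output stream:
f_Nyq = fs_out / 2 = 1536000 / 2 = 768000.0 Hz

fs_out = 1536000 Hz; f_Nyquist = 768000.0 Hz


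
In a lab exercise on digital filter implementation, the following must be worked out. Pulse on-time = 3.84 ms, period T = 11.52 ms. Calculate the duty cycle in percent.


Duty cycle as a percentage:
DC = (t_on / T) * 100
   = (3.84 / 11.52) * 100
   = 0.333333 * 100
   = 33.33 %

33.33 %


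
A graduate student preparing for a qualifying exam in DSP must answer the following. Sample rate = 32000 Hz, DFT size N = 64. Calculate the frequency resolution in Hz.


DFT frequency resolution:
df = fs / N
   = 32000 / 64
   = 500.0 Hz

500.0 Hz


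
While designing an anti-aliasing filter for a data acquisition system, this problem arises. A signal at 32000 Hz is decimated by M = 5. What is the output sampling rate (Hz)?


Decimation reduces the sample rate:
fs_out = fs_in / M
       = 32000 / 5
       = 6400.0 Hz

6400.0 Hz


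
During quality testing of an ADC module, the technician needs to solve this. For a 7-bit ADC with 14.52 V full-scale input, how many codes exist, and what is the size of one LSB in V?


Step 1 — number of quantization levels:
L = 2^N = 2^7 = 128

Step 2 — LSB step size:
delta = Vfs / L
      = 14.52 / 128
      = 0.1134375 V

Levels = 128; step size = 0.1134375 V


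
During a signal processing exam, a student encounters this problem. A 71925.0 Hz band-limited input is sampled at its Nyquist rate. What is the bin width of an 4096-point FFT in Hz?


Step 1 — Nyquist sampling rate:
fs = 2 * fmax = 2 * 71925.0 = 143850.0 Hz

Step 2 — DFT bin spacing:
df = fs / N = 143850.0 / 4096 = 35.1196 Hz

35.1196 Hz


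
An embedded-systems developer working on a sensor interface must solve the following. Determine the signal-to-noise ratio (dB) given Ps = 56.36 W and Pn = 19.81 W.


SNR in decibels:
SNR = 10 * log10(Ps / Pn)
    = 10 * log10(56.36 / 19.81)
    = 10 * log10(2.845)
    = 10 * 0.4541
    = 4.54 dB

4.54 dB


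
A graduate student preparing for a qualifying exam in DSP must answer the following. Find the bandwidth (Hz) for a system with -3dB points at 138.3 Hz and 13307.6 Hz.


Bandwidth is the difference of -3dB frequencies:
BW = f_high - f_low
   = 13307.6 - 138.3
   = 13169.3 Hz

13169.3 Hz


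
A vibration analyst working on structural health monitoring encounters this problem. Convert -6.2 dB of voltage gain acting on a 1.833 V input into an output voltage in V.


Output voltage from dB gain:
V_out = V_in * 10^(gain_dB / 20)
      = 1.833 * 10^(-6.2 / 20)
      = 1.833 * 0.489779
      = 0.8978 V

0.8978 V


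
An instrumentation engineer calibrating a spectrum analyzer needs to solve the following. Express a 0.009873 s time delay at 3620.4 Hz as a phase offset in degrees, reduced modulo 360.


Phase shift from frequency and time delay:
phi = 360 * f * t_delay
    = 360 * 3620.4 * 0.009873
    = 12867.92 degrees
    mod 360 = 267.92 degrees

267.92 degrees


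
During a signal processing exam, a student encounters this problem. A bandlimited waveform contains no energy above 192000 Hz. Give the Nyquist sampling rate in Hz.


The Nyquist rate is twice the maximum frequency component.
fs_min = 2 * fmax
      = 2 * 192000
      = 384000 Hz

384000


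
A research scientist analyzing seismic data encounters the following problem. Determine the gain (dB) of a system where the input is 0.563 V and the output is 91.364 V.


Voltage gain in dB:
G = 20 * log10(Vout / Vin)
  = 20 * log10(91.364 / 0.563)
  = 20 * log10(162.280639)
  = 20 * 2.210267
  = 44.21 dB

44.21 dB


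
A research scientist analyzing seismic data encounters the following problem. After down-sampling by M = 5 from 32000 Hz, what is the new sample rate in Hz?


Decimation reduces the sample rate:
fs_out = fs_in / M
       = 32000 / 5
       = 6400.0 Hz

6400.0 Hz


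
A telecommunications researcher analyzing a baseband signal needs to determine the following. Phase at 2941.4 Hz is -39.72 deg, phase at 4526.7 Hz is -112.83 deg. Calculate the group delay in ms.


Group delay from phase difference:
tau = -d(phi)/d(omega)
d(phi) = -73.11 deg = -1.27601 rad
d(omega) = 2*pi*(4526.7 - 2941.4) = 9960.7337 rad/s
tau = -(-1.27601) / 9960.7337
    = 0.1281 ms

0.1281 ms


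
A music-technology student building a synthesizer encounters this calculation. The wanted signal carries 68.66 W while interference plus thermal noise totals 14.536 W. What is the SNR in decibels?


SNR in decibels:
SNR = 10 * log10(Ps / Pn)
    = 10 * log10(68.66 / 14.536)
    = 10 * log10(4.7234)
    = 10 * 0.6743
    = 6.74 dB

6.74 dB


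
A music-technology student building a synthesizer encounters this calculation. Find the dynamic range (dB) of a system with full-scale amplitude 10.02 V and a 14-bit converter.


Dynamic range from full-scale to LSB:
V_min = V_max / 2^bits = 10.02 / 2^14
DR = 20 * log10(V_max / V_min)
   = 20 * log10(2^14)
   = 20 * 14 * log10(2)
   = 84.29 dB

84.29 dB


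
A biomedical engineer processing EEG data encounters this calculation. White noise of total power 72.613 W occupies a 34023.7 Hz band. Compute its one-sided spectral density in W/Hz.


Power spectral density:
PSD = P / BW
    = 72.613 / 34023.7
    = 0.00213419 W/Hz

0.00213419 W/Hz
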